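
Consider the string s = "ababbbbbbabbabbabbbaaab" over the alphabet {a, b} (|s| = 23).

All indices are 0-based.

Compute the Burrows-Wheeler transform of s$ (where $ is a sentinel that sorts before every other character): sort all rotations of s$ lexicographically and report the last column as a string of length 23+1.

bbaa$bbbbabbbbabbaaabbba

rank  rotation                  last
    0  $ababbbbbbabbabbabbbaaab  b
    1  aaab$ababbbbbbabbabbabbb  b
    2  aab$ababbbbbbabbabbabbba  a
    3  ab$ababbbbbbabbabbabbbaa  a
    4  ababbbbbbabbabbabbbaaab$  $
    5  abbabbabbbaaab$ababbbbbb  b
    6  abbabbbaaab$ababbbbbbabb  b
    7  abbbaaab$ababbbbbbabbabb  b
    8  abbbbbbabbabbabbbaaab$ab  b
    9  b$ababbbbbbabbabbabbbaaa  a
   10  baaab$ababbbbbbabbabbabb  b
   11  babbabbabbbaaab$ababbbbb  b
   12  babbabbbaaab$ababbbbbbab  b
   13  babbbaaab$ababbbbbbabbab  b
   14  babbbbbbabbabbabbbaaab$a  a
   15  bbaaab$ababbbbbbabbabbab  b
   16  bbabbabbabbbaaab$ababbbb  b
   17  bbabbabbbaaab$ababbbbbba  a
   18  bbabbbaaab$ababbbbbbabba  a
   19  bbbaaab$ababbbbbbabbabba  a
   20  bbbabbabbabbbaaab$ababbb  b
   21  bbbbabbabbabbbaaab$ababb  b
   22  bbbbbabbabbabbbaaab$abab  b
   23  bbbbbbabbabbabbbaaab$aba  a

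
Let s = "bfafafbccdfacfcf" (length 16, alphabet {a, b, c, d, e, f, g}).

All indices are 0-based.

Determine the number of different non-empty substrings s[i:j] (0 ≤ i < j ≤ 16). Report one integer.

sorted suffixes:
  #0 SA[0]=11  'acfcf'
  #1 SA[1]=2  'afafbccdfacfcf'
  #2 SA[2]=4  'afbccdfacfcf'
  #3 SA[3]=6  'bccdfacfcf'
  #4 SA[4]=0  'bfafafbccdfacfcf'
  #5 SA[5]=7  'ccdfacfcf'
  #6 SA[6]=8  'cdfacfcf'
  #7 SA[7]=14  'cf'
  #8 SA[8]=12  'cfcf'
  #9 SA[9]=9  'dfacfcf'
  #10 SA[10]=15  'f'
  #11 SA[11]=10  'facfcf'
  #12 SA[12]=1  'fafafbccdfacfcf'
  #13 SA[13]=3  'fafbccdfacfcf'
  #14 SA[14]=5  'fbccdfacfcf'
  #15 SA[15]=13  'fcf'

SA = [11, 2, 4, 6, 0, 7, 8, 14, 12, 9, 15, 10, 1, 3, 5, 13]
i: (SA[i-1],SA[i]) lcp shared
  1: (11,2) 1 'a'
  2: (2,4) 2 'af'
  3: (4,6) 0 ''
  4: (6,0) 1 'b'
  5: (0,7) 0 ''
  6: (7,8) 1 'c'
  7: (8,14) 1 'c'
  8: (14,12) 2 'cf'
  9: (12,9) 0 ''
  10: (9,15) 0 ''
  11: (15,10) 1 'f'
  12: (10,1) 2 'fa'
  13: (1,3) 3 'faf'
  14: (3,5) 1 'f'
  15: (5,13) 1 'f'

n(n+1)/2 = 16·17/2 = 136
Σ LCP = 0 + 1 + 2 + 0 + 1 + 0 + 1 + 1 + 2 + 0 + 0 + 1 + 2 + 3 + 1 + 1 = 16
distinct = 136 − 16 = 120

120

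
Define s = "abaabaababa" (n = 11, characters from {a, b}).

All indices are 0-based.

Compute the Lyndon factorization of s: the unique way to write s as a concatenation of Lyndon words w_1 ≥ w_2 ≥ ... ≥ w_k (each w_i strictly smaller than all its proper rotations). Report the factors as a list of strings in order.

["ab", "aabaabab", "a"]

emit factor 1: 'ab' (i=0, period=2)
emit factor 2: 'aabaabab' (i=2, period=8)
emit factor 3: 'a' (i=10, period=1)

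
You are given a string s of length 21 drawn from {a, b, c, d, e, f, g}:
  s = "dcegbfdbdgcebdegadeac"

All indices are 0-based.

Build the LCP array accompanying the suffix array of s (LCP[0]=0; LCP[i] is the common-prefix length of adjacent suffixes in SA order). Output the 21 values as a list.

rank | idx | suffix
   0 |  19 | ac
   1 |  16 | adeac
   2 |  12 | bdegadeac
   3 |   7 | bdgcebdegadeac
   4 |   4 | bfdbdgcebdegadeac
   5 |  20 | c
   6 |  10 | cebdegadeac
   7 |   1 | cegbfdbdgcebdegadeac
   8 |   6 | dbdgcebdegadeac
   9 |   0 | dcegbfdbdgcebdegadeac
  10 |  17 | deac
  11 |  13 | degadeac
  12 |   8 | dgcebdegadeac
  13 |  18 | eac
  14 |  11 | ebdegadeac
  15 |  14 | egadeac
  16 |   2 | egbfdbdgcebdegadeac
  17 |   5 | fdbdgcebdegadeac
  18 |  15 | gadeac
  19 |   3 | gbfdbdgcebdegadeac
  20 |   9 | gcebdegadeac

SA = [19, 16, 12, 7, 4, 20, 10, 1, 6, 0, 17, 13, 8, 18, 11, 14, 2, 5, 15, 3, 9]
i: (SA[i-1],SA[i]) lcp shared
  1: (19,16) 1 'a'
  2: (16,12) 0 ''
  3: (12,7) 2 'bd'
  4: (7,4) 1 'b'
  5: (4,20) 0 ''
  6: (20,10) 1 'c'
  7: (10,1) 2 'ce'
  8: (1,6) 0 ''
  9: (6,0) 1 'd'
  10: (0,17) 1 'd'
  11: (17,13) 2 'de'
  12: (13,8) 1 'd'
  13: (8,18) 0 ''
  14: (18,11) 1 'e'
  15: (11,14) 1 'e'
  16: (14,2) 2 'eg'
  17: (2,5) 0 ''
  18: (5,15) 0 ''
  19: (15,3) 1 'g'
  20: (3,9) 1 'g'

[0, 1, 0, 2, 1, 0, 1, 2, 0, 1, 1, 2, 1, 0, 1, 1, 2, 0, 0, 1, 1]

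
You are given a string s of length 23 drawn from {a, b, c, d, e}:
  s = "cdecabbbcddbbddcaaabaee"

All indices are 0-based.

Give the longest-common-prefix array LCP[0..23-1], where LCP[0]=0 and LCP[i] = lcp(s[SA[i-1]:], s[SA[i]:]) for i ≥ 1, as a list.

sorted suffixes:
  #0 SA[0]=16  'aaabaee'
  #1 SA[1]=17  'aabaee'
  #2 SA[2]=18  'abaee'
  #3 SA[3]=4  'abbbcddbbddcaaabaee'
  #4 SA[4]=20  'aee'
  #5 SA[5]=19  'baee'
  #6 SA[6]=5  'bbbcddbbddcaaabaee'
  #7 SA[7]=6  'bbcddbbddcaaabaee'
  #8 SA[8]=11  'bbddcaaabaee'
  #9 SA[9]=7  'bcddbbddcaaabaee'
  #10 SA[10]=12  'bddcaaabaee'
  #11 SA[11]=15  'caaabaee'
  #12 SA[12]=3  'cabbbcddbbddcaaabaee'
  #13 SA[13]=8  'cddbbddcaaabaee'
  #14 SA[14]=0  'cdecabbbcddbbddcaaabaee'
  #15 SA[15]=10  'dbbddcaaabaee'
  #16 SA[16]=14  'dcaaabaee'
  #17 SA[17]=9  'ddbbddcaaabaee'
  #18 SA[18]=13  'ddcaaabaee'
  #19 SA[19]=1  'decabbbcddbbddcaaabaee'
  #20 SA[20]=22  'e'
  #21 SA[21]=2  'ecabbbcddbbddcaaabaee'
  #22 SA[22]=21  'ee'

SA = [16, 17, 18, 4, 20, 19, 5, 6, 11, 7, 12, 15, 3, 8, 0, 10, 14, 9, 13, 1, 22, 2, 21]
[i] adj suffixes → lcp
  [1] 16/17 → 2 ('aa')
  [2] 17/18 → 1 ('a')
  [3] 18/4 → 2 ('ab')
  [4] 4/20 → 1 ('a')
  [5] 20/19 → 0 ('')
  [6] 19/5 → 1 ('b')
  [7] 5/6 → 2 ('bb')
  [8] 6/11 → 2 ('bb')
  [9] 11/7 → 1 ('b')
  [10] 7/12 → 1 ('b')
  [11] 12/15 → 0 ('')
  [12] 15/3 → 2 ('ca')
  [13] 3/8 → 1 ('c')
  [14] 8/0 → 2 ('cd')
  [15] 0/10 → 0 ('')
  [16] 10/14 → 1 ('d')
  [17] 14/9 → 1 ('d')
  [18] 9/13 → 2 ('dd')
  [19] 13/1 → 1 ('d')
  [20] 1/22 → 0 ('')
  [21] 22/2 → 1 ('e')
  [22] 2/21 → 1 ('e')

[0, 2, 1, 2, 1, 0, 1, 2, 2, 1, 1, 0, 2, 1, 2, 0, 1, 1, 2, 1, 0, 1, 1]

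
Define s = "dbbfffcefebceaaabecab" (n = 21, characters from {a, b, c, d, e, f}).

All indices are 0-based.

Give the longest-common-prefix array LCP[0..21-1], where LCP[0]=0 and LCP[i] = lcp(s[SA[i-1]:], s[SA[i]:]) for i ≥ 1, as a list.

sorted suffixes:
  #0 SA[0]=13  'aaabecab'
  #1 SA[1]=14  'aabecab'
  #2 SA[2]=19  'ab'
  #3 SA[3]=15  'abecab'
  #4 SA[4]=20  'b'
  #5 SA[5]=1  'bbfffcefebceaaabecab'
  #6 SA[6]=10  'bceaaabecab'
  #7 SA[7]=16  'becab'
  #8 SA[8]=2  'bfffcefebceaaabecab'
  #9 SA[9]=18  'cab'
  #10 SA[10]=11  'ceaaabecab'
  #11 SA[11]=6  'cefebceaaabecab'
  #12 SA[12]=0  'dbbfffcefebceaaabecab'
  #13 SA[13]=12  'eaaabecab'
  #14 SA[14]=9  'ebceaaabecab'
  #15 SA[15]=17  'ecab'
  #16 SA[16]=7  'efebceaaabecab'
  #17 SA[17]=5  'fcefebceaaabecab'
  #18 SA[18]=8  'febceaaabecab'
  #19 SA[19]=4  'ffcefebceaaabecab'
  #20 SA[20]=3  'fffcefebceaaabecab'

SA = [13, 14, 19, 15, 20, 1, 10, 16, 2, 18, 11, 6, 0, 12, 9, 17, 7, 5, 8, 4, 3]
i: (SA[i-1],SA[i]) lcp shared
  1: (13,14) 2 'aa'
  2: (14,19) 1 'a'
  3: (19,15) 2 'ab'
  4: (15,20) 0 ''
  5: (20,1) 1 'b'
  6: (1,10) 1 'b'
  7: (10,16) 1 'b'
  8: (16,2) 1 'b'
  9: (2,18) 0 ''
  10: (18,11) 1 'c'
  11: (11,6) 2 'ce'
  12: (6,0) 0 ''
  13: (0,12) 0 ''
  14: (12,9) 1 'e'
  15: (9,17) 1 'e'
  16: (17,7) 1 'e'
  17: (7,5) 0 ''
  18: (5,8) 1 'f'
  19: (8,4) 1 'f'
  20: (4,3) 2 'ff'

[0, 2, 1, 2, 0, 1, 1, 1, 1, 0, 1, 2, 0, 0, 1, 1, 1, 0, 1, 1, 2]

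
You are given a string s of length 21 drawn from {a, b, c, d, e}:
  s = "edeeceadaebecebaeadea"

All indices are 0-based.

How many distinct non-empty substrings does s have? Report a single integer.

sorted suffixes:
  #0 SA[0]=20  'a'
  #1 SA[1]=6  'adaebecebaeadea'
  #2 SA[2]=17  'adea'
  #3 SA[3]=15  'aeadea'
  #4 SA[4]=8  'aebecebaeadea'
  #5 SA[5]=14  'baeadea'
  #6 SA[6]=10  'becebaeadea'
  #7 SA[7]=4  'ceadaebecebaeadea'
  #8 SA[8]=12  'cebaeadea'
  #9 SA[9]=7  'daebecebaeadea'
  #10 SA[10]=18  'dea'
  #11 SA[11]=1  'deeceadaebecebaeadea'
  #12 SA[12]=19  'ea'
  #13 SA[13]=5  'eadaebecebaeadea'
  #14 SA[14]=16  'eadea'
  #15 SA[15]=13  'ebaeadea'
  #16 SA[16]=9  'ebecebaeadea'
  #17 SA[17]=3  'eceadaebecebaeadea'
  #18 SA[18]=11  'ecebaeadea'
  #19 SA[19]=0  'edeeceadaebecebaeadea'
  #20 SA[20]=2  'eeceadaebecebaeadea'

SA = [20, 6, 17, 15, 8, 14, 10, 4, 12, 7, 18, 1, 19, 5, 16, 13, 9, 3, 11, 0, 2]
i: (SA[i-1],SA[i]) lcp shared
  1: (20,6) 1 'a'
  2: (6,17) 2 'ad'
  3: (17,15) 1 'a'
  4: (15,8) 2 'ae'
  5: (8,14) 0 ''
  6: (14,10) 1 'b'
  7: (10,4) 0 ''
  8: (4,12) 2 'ce'
  9: (12,7) 0 ''
  10: (7,18) 1 'd'
  11: (18,1) 2 'de'
  12: (1,19) 0 ''
  13: (19,5) 2 'ea'
  14: (5,16) 3 'ead'
  15: (16,13) 1 'e'
  16: (13,9) 2 'eb'
  17: (9,3) 1 'e'
  18: (3,11) 3 'ece'
  19: (11,0) 1 'e'
  20: (0,2) 1 'e'

n(n+1)/2 = 21·22/2 = 231
Σ LCP = 0 + 1 + 2 + 1 + 2 + 0 + 1 + 0 + 2 + 0 + 1 + 2 + 0 + 2 + 3 + 1 + 2 + 1 + 3 + 1 + 1 = 26
distinct = 231 − 26 = 205

205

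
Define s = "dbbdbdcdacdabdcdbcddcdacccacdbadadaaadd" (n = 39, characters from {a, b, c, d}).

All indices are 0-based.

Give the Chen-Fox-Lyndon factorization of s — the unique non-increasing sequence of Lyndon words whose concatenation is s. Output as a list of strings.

["d", "bbdbdcd", "acd", "abdcdbcddcdacccacdbadad", "aaadd"]

emit factor 1: 'd' (i=0, period=1)
emit factor 2: 'bbdbdcd' (i=1, period=7)
emit factor 3: 'acd' (i=8, period=3)
emit factor 4: 'abdcdbcddcdacccacdbadad' (i=11, period=23)
emit factor 5: 'aaadd' (i=34, period=5)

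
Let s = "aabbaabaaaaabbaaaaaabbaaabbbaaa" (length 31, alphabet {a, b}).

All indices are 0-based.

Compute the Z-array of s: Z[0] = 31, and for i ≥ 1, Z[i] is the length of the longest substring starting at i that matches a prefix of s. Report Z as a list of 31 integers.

[31, 1, 0, 0, 3, 1, 0, 2, 2, 2, 6, 1, 0, 0, 2, 2, 2, 2, 6, 1, 0, 0, 2, 4, 1, 0, 0, 0, 2, 2, 1]

Z[0]=31
i=1: fresh scan; Z[1]=1 extend→box=[1,2)
i=2: fresh scan; Z[2]=0
i=3: fresh scan; Z[3]=0
i=4: fresh scan; Z[4]=3 extend→box=[4,7)
i=5: min(r-i=2, Z[1]=1)=1; Z[5]=1
i=6: min(r-i=1, Z[2]=0)=0; Z[6]=0
i=7: fresh scan; Z[7]=2 extend→box=[7,9)
i=8: min(r-i=1, Z[1]=1)=1; Z[8]=2 extend→box=[8,10)
i=9: min(r-i=1, Z[1]=1)=1; Z[9]=2 extend→box=[9,11)
i=10: min(r-i=1, Z[1]=1)=1; Z[10]=6 extend→box=[10,16)
i=11: min(r-i=5, Z[1]=1)=1; Z[11]=1
i=12: min(r-i=4, Z[2]=0)=0; Z[12]=0
i=13: min(r-i=3, Z[3]=0)=0; Z[13]=0
i=14: min(r-i=2, Z[4]=3)=2; Z[14]=2
i=15: min(r-i=1, Z[5]=1)=1; Z[15]=2 extend→box=[15,17)
i=16: min(r-i=1, Z[1]=1)=1; Z[16]=2 extend→box=[16,18)
i=17: min(r-i=1, Z[1]=1)=1; Z[17]=2 extend→box=[17,19)
i=18: min(r-i=1, Z[1]=1)=1; Z[18]=6 extend→box=[18,24)
i=19: min(r-i=5, Z[1]=1)=1; Z[19]=1
i=20: min(r-i=4, Z[2]=0)=0; Z[20]=0
i=21: min(r-i=3, Z[3]=0)=0; Z[21]=0
i=22: min(r-i=2, Z[4]=3)=2; Z[22]=2
i=23: min(r-i=1, Z[5]=1)=1; Z[23]=4 extend→box=[23,27)
i=24: min(r-i=3, Z[1]=1)=1; Z[24]=1
i=25: min(r-i=2, Z[2]=0)=0; Z[25]=0
i=26: min(r-i=1, Z[3]=0)=0; Z[26]=0
i=27: fresh scan; Z[27]=0
i=28: fresh scan; Z[28]=2 extend→box=[28,30)
i=29: min(r-i=1, Z[1]=1)=1; Z[29]=2 extend→box=[29,31)
i=30: min(r-i=1, Z[1]=1)=1; Z[30]=1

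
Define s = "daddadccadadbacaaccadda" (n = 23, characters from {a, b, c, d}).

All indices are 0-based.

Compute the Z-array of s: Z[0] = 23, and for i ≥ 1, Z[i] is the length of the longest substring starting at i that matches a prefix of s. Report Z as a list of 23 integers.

[23, 0, 1, 3, 0, 1, 0, 0, 0, 3, 0, 1, 0, 0, 0, 0, 0, 0, 0, 0, 1, 2, 0]

Z[0]=23
i=1: outside box; Z[1]=0
i=2: outside box; Z[2]=1 grow→box=[2,3)
i=3: outside box; Z[3]=3 grow→box=[3,6)
i=4: min(r-i=2, Z[1]=0)=0; Z[4]=0
i=5: min(r-i=1, Z[2]=1)=1; Z[5]=1
i=6: outside box; Z[6]=0
i=7: outside box; Z[7]=0
i=8: outside box; Z[8]=0
i=9: outside box; Z[9]=3 grow→box=[9,12)
i=10: min(r-i=2, Z[1]=0)=0; Z[10]=0
i=11: min(r-i=1, Z[2]=1)=1; Z[11]=1
i=12: outside box; Z[12]=0
i=13: outside box; Z[13]=0
i=14: outside box; Z[14]=0
i=15: outside box; Z[15]=0
i=16: outside box; Z[16]=0
i=17: outside box; Z[17]=0
i=18: outside box; Z[18]=0
i=19: outside box; Z[19]=0
i=20: outside box; Z[20]=1 grow→box=[20,21)
i=21: outside box; Z[21]=2 grow→box=[21,23)
i=22: min(r-i=1, Z[1]=0)=0; Z[22]=0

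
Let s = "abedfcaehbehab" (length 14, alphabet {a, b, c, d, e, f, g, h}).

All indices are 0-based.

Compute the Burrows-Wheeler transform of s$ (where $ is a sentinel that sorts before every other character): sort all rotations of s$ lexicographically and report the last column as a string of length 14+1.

bh$caahfebbadee

rank  rotation         last
    0  $abedfcaehbehab  b
    1  ab$abedfcaehbeh  h
    2  abedfcaehbehab$  $
    3  aehbehab$abedfc  c
    4  b$abedfcaehbeha  a
    5  bedfcaehbehab$a  a
    6  behab$abedfcaeh  h
    7  caehbehab$abedf  f
    8  dfcaehbehab$abe  e
    9  edfcaehbehab$ab  b
   10  ehab$abedfcaehb  b
   11  ehbehab$abedfca  a
   12  fcaehbehab$abed  d
   13  hab$abedfcaehbe  e
   14  hbehab$abedfcae  e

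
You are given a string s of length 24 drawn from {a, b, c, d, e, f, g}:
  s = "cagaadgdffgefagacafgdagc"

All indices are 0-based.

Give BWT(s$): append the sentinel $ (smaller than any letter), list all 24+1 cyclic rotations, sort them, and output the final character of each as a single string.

rank  rotation                   last
    0  $cagaadgdffgefagacafgdagc  c
    1  aadgdffgefagacafgdagc$cag  g
    2  acafgdagc$cagaadgdffgefag  g
    3  adgdffgefagacafgdagc$caga  a
    4  afgdagc$cagaadgdffgefagac  c
    5  agaadgdffgefagacafgdagc$c  c
    6  agacafgdagc$cagaadgdffgef  f
    7  agc$cagaadgdffgefagacafgd  d
    8  c$cagaadgdffgefagacafgdag  g
    9  cafgdagc$cagaadgdffgefaga  a
   10  cagaadgdffgefagacafgdagc$  $
   11  dagc$cagaadgdffgefagacafg  g
   12  dffgefagacafgdagc$cagaadg  g
   13  dgdffgefagacafgdagc$cagaa  a
   14  efagacafgdagc$cagaadgdffg  g
   15  fagacafgdagc$cagaadgdffge  e
   16  ffgefagacafgdagc$cagaadgd  d
   17  fgdagc$cagaadgdffgefagaca  a
   18  fgefagacafgdagc$cagaadgdf  f
   19  gaadgdffgefagacafgdagc$ca  a
   20  gacafgdagc$cagaadgdffgefa  a
   21  gc$cagaadgdffgefagacafgda  a
   22  gdagc$cagaadgdffgefagacaf  f
   23  gdffgefagacafgdagc$cagaad  d
   24  gefagacafgdagc$cagaadgdff  f

cggaccfdga$ggagedafaaafdf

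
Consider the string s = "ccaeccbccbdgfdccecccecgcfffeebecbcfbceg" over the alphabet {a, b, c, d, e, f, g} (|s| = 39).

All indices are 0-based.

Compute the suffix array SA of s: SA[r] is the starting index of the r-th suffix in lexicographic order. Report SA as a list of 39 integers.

rank | idx | suffix
   0 |   2 | aeccbccbdgfdccecccecgcfffeebecbcfbceg
   1 |   6 | bccbdgfdccecccecgcfffeebecbcfbceg
   2 |  35 | bceg
   3 |  32 | bcfbceg
   4 |   9 | bdgfdccecccecgcfffeebecbcfbceg
   5 |  29 | becbcfbceg
   6 |   1 | caeccbccbdgfdccecccecgcfffeebecbcfbceg
   7 |   5 | cbccbdgfdccecccecgcfffeebecbcfbceg
   8 |  31 | cbcfbceg
   9 |   8 | cbdgfdccecccecgcfffeebecbcfbceg
  10 |   0 | ccaeccbccbdgfdccecccecgcfffeebecbcfbceg
  11 |   4 | ccbccbdgfdccecccecgcfffeebecbcfbceg
  12 |   7 | ccbdgfdccecccecgcfffeebecbcfbceg
  13 |  17 | cccecgcfffeebecbcfbceg
  14 |  14 | ccecccecgcfffeebecbcfbceg
  15 |  18 | ccecgcfffeebecbcfbceg
  16 |  15 | cecccecgcfffeebecbcfbceg
  17 |  19 | cecgcfffeebecbcfbceg
  18 |  36 | ceg
  19 |  33 | cfbceg
  20 |  23 | cfffeebecbcfbceg
  21 |  21 | cgcfffeebecbcfbceg
  22 |  13 | dccecccecgcfffeebecbcfbceg
  23 |  10 | dgfdccecccecgcfffeebecbcfbceg
  24 |  28 | ebecbcfbceg
  25 |  30 | ecbcfbceg
  26 |   3 | eccbccbdgfdccecccecgcfffeebecbcfbceg
  27 |  16 | ecccecgcfffeebecbcfbceg
  28 |  20 | ecgcfffeebecbcfbceg
  29 |  27 | eebecbcfbceg
  30 |  37 | eg
  31 |  34 | fbceg
  32 |  12 | fdccecccecgcfffeebecbcfbceg
  33 |  26 | feebecbcfbceg
  34 |  25 | ffeebecbcfbceg
  35 |  24 | fffeebecbcfbceg
  36 |  38 | g
  37 |  22 | gcfffeebecbcfbceg
  38 |  11 | gfdccecccecgcfffeebecbcfbceg

[2, 6, 35, 32, 9, 29, 1, 5, 31, 8, 0, 4, 7, 17, 14, 18, 15, 19, 36, 33, 23, 21, 13, 10, 28, 30, 3, 16, 20, 27, 37, 34, 12, 26, 25, 24, 38, 22, 11]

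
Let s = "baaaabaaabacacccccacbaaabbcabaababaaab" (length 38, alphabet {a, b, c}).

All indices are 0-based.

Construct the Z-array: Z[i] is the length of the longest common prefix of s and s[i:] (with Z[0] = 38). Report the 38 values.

Z[0]=38
i=1: fresh scan; Z[1]=0
i=2: fresh scan; Z[2]=0
i=3: fresh scan; Z[3]=0
i=4: fresh scan; Z[4]=0
i=5: fresh scan; Z[5]=4 scan→box=[5,9)
i=6: min(r-i=3, Z[1]=0)=0; Z[6]=0
i=7: min(r-i=2, Z[2]=0)=0; Z[7]=0
i=8: min(r-i=1, Z[3]=0)=0; Z[8]=0
i=9: fresh scan; Z[9]=2 scan→box=[9,11)
i=10: min(r-i=1, Z[1]=0)=0; Z[10]=0
i=11: fresh scan; Z[11]=0
i=12: fresh scan; Z[12]=0
i=13: fresh scan; Z[13]=0
i=14: fresh scan; Z[14]=0
i=15: fresh scan; Z[15]=0
i=16: fresh scan; Z[16]=0
i=17: fresh scan; Z[17]=0
i=18: fresh scan; Z[18]=0
i=19: fresh scan; Z[19]=0
i=20: fresh scan; Z[20]=4 scan→box=[20,24)
i=21: min(r-i=3, Z[1]=0)=0; Z[21]=0
i=22: min(r-i=2, Z[2]=0)=0; Z[22]=0
i=23: min(r-i=1, Z[3]=0)=0; Z[23]=0
i=24: fresh scan; Z[24]=1 scan→box=[24,25)
i=25: fresh scan; Z[25]=1 scan→box=[25,26)
i=26: fresh scan; Z[26]=0
i=27: fresh scan; Z[27]=0
i=28: fresh scan; Z[28]=3 scan→box=[28,31)
i=29: min(r-i=2, Z[1]=0)=0; Z[29]=0
i=30: min(r-i=1, Z[2]=0)=0; Z[30]=0
i=31: fresh scan; Z[31]=2 scan→box=[31,33)
i=32: min(r-i=1, Z[1]=0)=0; Z[32]=0
i=33: fresh scan; Z[33]=4 scan→box=[33,37)
i=34: min(r-i=3, Z[1]=0)=0; Z[34]=0
i=35: min(r-i=2, Z[2]=0)=0; Z[35]=0
i=36: min(r-i=1, Z[3]=0)=0; Z[36]=0
i=37: fresh scan; Z[37]=1 scan→box=[37,38)

[38, 0, 0, 0, 0, 4, 0, 0, 0, 2, 0, 0, 0, 0, 0, 0, 0, 0, 0, 0, 4, 0, 0, 0, 1, 1, 0, 0, 3, 0, 0, 2, 0, 4, 0, 0, 0, 1]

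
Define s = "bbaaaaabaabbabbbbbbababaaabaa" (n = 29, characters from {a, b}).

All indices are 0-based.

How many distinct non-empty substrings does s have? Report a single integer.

351

rank→(start, suffix):
  0 → (28, 'a')
  1 → (27, 'aa')
  2 → (2, 'aaaaabaabbabbbbbbababaaabaa')
  3 → (3, 'aaaabaabbabbbbbbababaaabaa')
  4 → (23, 'aaabaa')
  5 → (4, 'aaabaabbabbbbbbababaaabaa')
  6 → (24, 'aabaa')
  7 → (5, 'aabaabbabbbbbbababaaabaa')
  8 → (8, 'aabbabbbbbbababaaabaa')
  9 → (25, 'abaa')
  10 → (21, 'abaaabaa')
  11 → (6, 'abaabbabbbbbbababaaabaa')
  12 → (19, 'ababaaabaa')
  13 → (9, 'abbabbbbbbababaaabaa')
  14 → (12, 'abbbbbbababaaabaa')
  15 → (26, 'baa')
  16 → (1, 'baaaaabaabbabbbbbbababaaabaa')
  17 → (22, 'baaabaa')
  18 → (7, 'baabbabbbbbbababaaabaa')
  19 → (20, 'babaaabaa')
  20 → (18, 'bababaaabaa')
  21 → (11, 'babbbbbbababaaabaa')
  22 → (0, 'bbaaaaabaabbabbbbbbababaaabaa')
  23 → (17, 'bbababaaabaa')
  24 → (10, 'bbabbbbbbababaaabaa')
  25 → (16, 'bbbababaaabaa')
  26 → (15, 'bbbbababaaabaa')
  27 → (14, 'bbbbbababaaabaa')
  28 → (13, 'bbbbbbababaaabaa')

SA = [28, 27, 2, 3, 23, 4, 24, 5, 8, 25, 21, 6, 19, 9, 12, 26, 1, 22, 7, 20, 18, 11, 0, 17, 10, 16, 15, 14, 13]
rank  pair      lcp
   1  s[28:],s[27:]  1  'a'
   2  s[27:],s[2:]  2  'aa'
   3  s[2:],s[3:]  4  'aaaa'
   4  s[3:],s[23:]  3  'aaa'
   5  s[23:],s[4:]  6  'aaabaa'
   6  s[4:],s[24:]  2  'aa'
   7  s[24:],s[5:]  5  'aabaa'
   8  s[5:],s[8:]  3  'aab'
   9  s[8:],s[25:]  1  'a'
  10  s[25:],s[21:]  4  'abaa'
  11  s[21:],s[6:]  4  'abaa'
  12  s[6:],s[19:]  3  'aba'
  13  s[19:],s[9:]  2  'ab'
  14  s[9:],s[12:]  3  'abb'
  15  s[12:],s[26:]  0  ''
  16  s[26:],s[1:]  3  'baa'
  17  s[1:],s[22:]  4  'baaa'
  18  s[22:],s[7:]  3  'baa'
  19  s[7:],s[20:]  2  'ba'
  20  s[20:],s[18:]  4  'baba'
  21  s[18:],s[11:]  3  'bab'
  22  s[11:],s[0:]  1  'b'
  23  s[0:],s[17:]  3  'bba'
  24  s[17:],s[10:]  4  'bbab'
  25  s[10:],s[16:]  2  'bb'
  26  s[16:],s[15:]  3  'bbb'
  27  s[15:],s[14:]  4  'bbbb'
  28  s[14:],s[13:]  5  'bbbbb'

n(n+1)/2 = 29·30/2 = 435
Σ LCP = 0 + 1 + 2 + 4 + 3 + 6 + 2 + 5 + 3 + 1 + 4 + 4 + 3 + 2 + 3 + 0 + 3 + 4 + 3 + 2 + 4 + 3 + 1 + 3 + 4 + 2 + 3 + 4 + 5 = 84
distinct = 435 − 84 = 351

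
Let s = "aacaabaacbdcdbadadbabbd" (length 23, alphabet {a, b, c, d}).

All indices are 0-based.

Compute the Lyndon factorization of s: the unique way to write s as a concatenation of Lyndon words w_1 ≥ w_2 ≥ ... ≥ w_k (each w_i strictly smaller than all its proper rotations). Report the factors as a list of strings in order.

emit factor 1: 'aac' (i=0, period=3)
emit factor 2: 'aabaacbdcdbadadbabbd' (i=3, period=20)

["aac", "aabaacbdcdbadadbabbd"]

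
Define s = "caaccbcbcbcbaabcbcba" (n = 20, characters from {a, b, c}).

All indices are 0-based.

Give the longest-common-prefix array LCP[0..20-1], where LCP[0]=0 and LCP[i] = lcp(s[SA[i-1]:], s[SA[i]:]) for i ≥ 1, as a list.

rank | idx | suffix
   0 |  19 | a
   1 |  12 | aabcbcba
   2 |   1 | aaccbcbcbcbaabcbcba
   3 |  13 | abcbcba
   4 |   2 | accbcbcbcbaabcbcba
   5 |  18 | ba
   6 |  11 | baabcbcba
   7 |  16 | bcba
   8 |   9 | bcbaabcbcba
   9 |  14 | bcbcba
  10 |   7 | bcbcbaabcbcba
  11 |   5 | bcbcbcbaabcbcba
  12 |   0 | caaccbcbcbcbaabcbcba
  13 |  17 | cba
  14 |  10 | cbaabcbcba
  15 |  15 | cbcba
  16 |   8 | cbcbaabcbcba
  17 |   6 | cbcbcbaabcbcba
  18 |   4 | cbcbcbcbaabcbcba
  19 |   3 | ccbcbcbcbaabcbcba

SA = [19, 12, 1, 13, 2, 18, 11, 16, 9, 14, 7, 5, 0, 17, 10, 15, 8, 6, 4, 3]
[i] adj suffixes → lcp
  [1] 19/12 → 1 ('a')
  [2] 12/1 → 2 ('aa')
  [3] 1/13 → 1 ('a')
  [4] 13/2 → 1 ('a')
  [5] 2/18 → 0 ('')
  [6] 18/11 → 2 ('ba')
  [7] 11/16 → 1 ('b')
  [8] 16/9 → 4 ('bcba')
  [9] 9/14 → 3 ('bcb')
  [10] 14/7 → 6 ('bcbcba')
  [11] 7/5 → 5 ('bcbcb')
  [12] 5/0 → 0 ('')
  [13] 0/17 → 1 ('c')
  [14] 17/10 → 3 ('cba')
  [15] 10/15 → 2 ('cb')
  [16] 15/8 → 5 ('cbcba')
  [17] 8/6 → 4 ('cbcb')
  [18] 6/4 → 6 ('cbcbcb')
  [19] 4/3 → 1 ('c')

[0, 1, 2, 1, 1, 0, 2, 1, 4, 3, 6, 5, 0, 1, 3, 2, 5, 4, 6, 1]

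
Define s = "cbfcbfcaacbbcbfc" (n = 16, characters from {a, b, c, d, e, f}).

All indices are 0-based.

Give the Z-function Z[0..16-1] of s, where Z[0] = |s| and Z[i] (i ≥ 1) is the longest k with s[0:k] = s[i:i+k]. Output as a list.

Z[0]=16
i=1: i≥r, start 0; Z[1]=0
i=2: i≥r, start 0; Z[2]=0
i=3: i≥r, start 0; Z[3]=4 extend→box=[3,7)
i=4: min(r-i=3, Z[1]=0)=0; Z[4]=0
i=5: min(r-i=2, Z[2]=0)=0; Z[5]=0
i=6: min(r-i=1, Z[3]=4)=1; Z[6]=1
i=7: i≥r, start 0; Z[7]=0
i=8: i≥r, start 0; Z[8]=0
i=9: i≥r, start 0; Z[9]=2 extend→box=[9,11)
i=10: min(r-i=1, Z[1]=0)=0; Z[10]=0
i=11: i≥r, start 0; Z[11]=0
i=12: i≥r, start 0; Z[12]=4 extend→box=[12,16)
i=13: min(r-i=3, Z[1]=0)=0; Z[13]=0
i=14: min(r-i=2, Z[2]=0)=0; Z[14]=0
i=15: min(r-i=1, Z[3]=4)=1; Z[15]=1

[16, 0, 0, 4, 0, 0, 1, 0, 0, 2, 0, 0, 4, 0, 0, 1]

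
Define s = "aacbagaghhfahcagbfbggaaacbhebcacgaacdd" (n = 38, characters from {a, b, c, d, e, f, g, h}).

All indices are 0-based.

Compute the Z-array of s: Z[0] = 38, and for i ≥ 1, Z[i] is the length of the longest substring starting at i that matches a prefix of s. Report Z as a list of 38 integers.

Z[0]=38
i=1: outside box; Z[1]=1 scan→box=[1,2)
i=2: outside box; Z[2]=0
i=3: outside box; Z[3]=0
i=4: outside box; Z[4]=1 scan→box=[4,5)
i=5: outside box; Z[5]=0
i=6: outside box; Z[6]=1 scan→box=[6,7)
i=7: outside box; Z[7]=0
i=8: outside box; Z[8]=0
i=9: outside box; Z[9]=0
i=10: outside box; Z[10]=0
i=11: outside box; Z[11]=1 scan→box=[11,12)
i=12: outside box; Z[12]=0
i=13: outside box; Z[13]=0
i=14: outside box; Z[14]=1 scan→box=[14,15)
i=15: outside box; Z[15]=0
i=16: outside box; Z[16]=0
i=17: outside box; Z[17]=0
i=18: outside box; Z[18]=0
i=19: outside box; Z[19]=0
i=20: outside box; Z[20]=0
i=21: outside box; Z[21]=2 scan→box=[21,23)
i=22: min(r-i=1, Z[1]=1)=1; Z[22]=4 scan→box=[22,26)
i=23: min(r-i=3, Z[1]=1)=1; Z[23]=1
i=24: min(r-i=2, Z[2]=0)=0; Z[24]=0
i=25: min(r-i=1, Z[3]=0)=0; Z[25]=0
i=26: outside box; Z[26]=0
i=27: outside box; Z[27]=0
i=28: outside box; Z[28]=0
i=29: outside box; Z[29]=0
i=30: outside box; Z[30]=1 scan→box=[30,31)
i=31: outside box; Z[31]=0
i=32: outside box; Z[32]=0
i=33: outside box; Z[33]=3 scan→box=[33,36)
i=34: min(r-i=2, Z[1]=1)=1; Z[34]=1
i=35: min(r-i=1, Z[2]=0)=0; Z[35]=0
i=36: outside box; Z[36]=0
i=37: outside box; Z[37]=0

[38, 1, 0, 0, 1, 0, 1, 0, 0, 0, 0, 1, 0, 0, 1, 0, 0, 0, 0, 0, 0, 2, 4, 1, 0, 0, 0, 0, 0, 0, 1, 0, 0, 3, 1, 0, 0, 0]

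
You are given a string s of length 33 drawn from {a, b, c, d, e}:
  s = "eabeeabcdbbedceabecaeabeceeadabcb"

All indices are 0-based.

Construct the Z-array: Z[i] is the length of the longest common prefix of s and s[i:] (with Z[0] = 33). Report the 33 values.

Z[0]=33
i=1: i≥r, start 0; Z[1]=0
i=2: i≥r, start 0; Z[2]=0
i=3: i≥r, start 0; Z[3]=1 extend→box=[3,4)
i=4: i≥r, start 0; Z[4]=3 extend→box=[4,7)
i=5: min(r-i=2, Z[1]=0)=0; Z[5]=0
i=6: min(r-i=1, Z[2]=0)=0; Z[6]=0
i=7: i≥r, start 0; Z[7]=0
i=8: i≥r, start 0; Z[8]=0
i=9: i≥r, start 0; Z[9]=0
i=10: i≥r, start 0; Z[10]=0
i=11: i≥r, start 0; Z[11]=1 extend→box=[11,12)
i=12: i≥r, start 0; Z[12]=0
i=13: i≥r, start 0; Z[13]=0
i=14: i≥r, start 0; Z[14]=4 extend→box=[14,18)
i=15: min(r-i=3, Z[1]=0)=0; Z[15]=0
i=16: min(r-i=2, Z[2]=0)=0; Z[16]=0
i=17: min(r-i=1, Z[3]=1)=1; Z[17]=1
i=18: i≥r, start 0; Z[18]=0
i=19: i≥r, start 0; Z[19]=0
i=20: i≥r, start 0; Z[20]=4 extend→box=[20,24)
i=21: min(r-i=3, Z[1]=0)=0; Z[21]=0
i=22: min(r-i=2, Z[2]=0)=0; Z[22]=0
i=23: min(r-i=1, Z[3]=1)=1; Z[23]=1
i=24: i≥r, start 0; Z[24]=0
i=25: i≥r, start 0; Z[25]=1 extend→box=[25,26)
i=26: i≥r, start 0; Z[26]=2 extend→box=[26,28)
i=27: min(r-i=1, Z[1]=0)=0; Z[27]=0
i=28: i≥r, start 0; Z[28]=0
i=29: i≥r, start 0; Z[29]=0
i=30: i≥r, start 0; Z[30]=0
i=31: i≥r, start 0; Z[31]=0
i=32: i≥r, start 0; Z[32]=0

[33, 0, 0, 1, 3, 0, 0, 0, 0, 0, 0, 1, 0, 0, 4, 0, 0, 1, 0, 0, 4, 0, 0, 1, 0, 1, 2, 0, 0, 0, 0, 0, 0]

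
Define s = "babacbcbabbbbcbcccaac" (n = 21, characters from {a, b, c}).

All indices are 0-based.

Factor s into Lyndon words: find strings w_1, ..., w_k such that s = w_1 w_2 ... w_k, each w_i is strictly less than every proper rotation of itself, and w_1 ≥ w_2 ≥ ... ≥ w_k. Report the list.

["b", "abacbcbabbbbcbccc", "aac"]

emit factor 1: 'b' (i=0, period=1)
emit factor 2: 'abacbcbabbbbcbccc' (i=1, period=17)
emit factor 3: 'aac' (i=18, period=3)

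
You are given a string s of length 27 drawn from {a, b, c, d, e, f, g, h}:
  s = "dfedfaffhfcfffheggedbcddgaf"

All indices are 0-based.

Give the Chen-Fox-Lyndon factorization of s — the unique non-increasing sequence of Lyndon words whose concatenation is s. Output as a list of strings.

emit factor 1: 'dfe' (i=0, period=3)
emit factor 2: 'df' (i=3, period=2)
emit factor 3: 'affhfcfffheggedbcddg' (i=5, period=20)
emit factor 4: 'af' (i=25, period=2)

["dfe", "df", "affhfcfffheggedbcddg", "af"]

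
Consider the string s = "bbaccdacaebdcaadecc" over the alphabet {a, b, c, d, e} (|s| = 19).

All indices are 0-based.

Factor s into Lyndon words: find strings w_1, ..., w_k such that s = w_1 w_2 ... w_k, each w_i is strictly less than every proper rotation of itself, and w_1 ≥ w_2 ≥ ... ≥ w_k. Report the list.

emit factor 1: 'b' (i=0, period=1)
emit factor 2: 'b' (i=1, period=1)
emit factor 3: 'accd' (i=2, period=4)
emit factor 4: 'acaebdc' (i=6, period=7)
emit factor 5: 'aadecc' (i=13, period=6)

["b", "b", "accd", "acaebdc", "aadecc"]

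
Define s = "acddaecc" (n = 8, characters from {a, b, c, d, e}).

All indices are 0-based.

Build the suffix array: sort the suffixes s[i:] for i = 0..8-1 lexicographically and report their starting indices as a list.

rank | idx | suffix
   0 |   0 | acddaecc
   1 |   4 | aecc
   2 |   7 | c
   3 |   6 | cc
   4 |   1 | cddaecc
   5 |   3 | daecc
   6 |   2 | ddaecc
   7 |   5 | ecc

[0, 4, 7, 6, 1, 3, 2, 5]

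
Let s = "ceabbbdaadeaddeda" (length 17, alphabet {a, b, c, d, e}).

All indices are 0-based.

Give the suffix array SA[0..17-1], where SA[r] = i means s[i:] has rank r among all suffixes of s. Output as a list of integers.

rank | idx | suffix
   0 |  16 | a
   1 |   7 | aadeaddeda
   2 |   2 | abbbdaadeaddeda
   3 |  11 | addeda
   4 |   8 | adeaddeda
   5 |   3 | bbbdaadeaddeda
   6 |   4 | bbdaadeaddeda
   7 |   5 | bdaadeaddeda
   8 |   0 | ceabbbdaadeaddeda
   9 |  15 | da
  10 |   6 | daadeaddeda
  11 |  12 | ddeda
  12 |   9 | deaddeda
  13 |  13 | deda
  14 |   1 | eabbbdaadeaddeda
  15 |  10 | eaddeda
  16 |  14 | eda

[16, 7, 2, 11, 8, 3, 4, 5, 0, 15, 6, 12, 9, 13, 1, 10, 14]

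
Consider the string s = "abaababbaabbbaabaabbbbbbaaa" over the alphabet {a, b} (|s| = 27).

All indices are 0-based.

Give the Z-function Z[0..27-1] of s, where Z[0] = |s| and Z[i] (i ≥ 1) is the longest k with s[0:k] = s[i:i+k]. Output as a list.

[27, 0, 1, 3, 0, 2, 0, 0, 1, 2, 0, 0, 0, 1, 5, 0, 1, 2, 0, 0, 0, 0, 0, 0, 1, 1, 1]

Z[0]=27
i=1: fresh scan; Z[1]=0
i=2: fresh scan; Z[2]=1 extend→box=[2,3)
i=3: fresh scan; Z[3]=3 extend→box=[3,6)
i=4: min(r-i=2, Z[1]=0)=0; Z[4]=0
i=5: min(r-i=1, Z[2]=1)=1; Z[5]=2 extend→box=[5,7)
i=6: min(r-i=1, Z[1]=0)=0; Z[6]=0
i=7: fresh scan; Z[7]=0
i=8: fresh scan; Z[8]=1 extend→box=[8,9)
i=9: fresh scan; Z[9]=2 extend→box=[9,11)
i=10: min(r-i=1, Z[1]=0)=0; Z[10]=0
i=11: fresh scan; Z[11]=0
i=12: fresh scan; Z[12]=0
i=13: fresh scan; Z[13]=1 extend→box=[13,14)
i=14: fresh scan; Z[14]=5 extend→box=[14,19)
i=15: min(r-i=4, Z[1]=0)=0; Z[15]=0
i=16: min(r-i=3, Z[2]=1)=1; Z[16]=1
i=17: min(r-i=2, Z[3]=3)=2; Z[17]=2
i=18: min(r-i=1, Z[4]=0)=0; Z[18]=0
i=19: fresh scan; Z[19]=0
i=20: fresh scan; Z[20]=0
i=21: fresh scan; Z[21]=0
i=22: fresh scan; Z[22]=0
i=23: fresh scan; Z[23]=0
i=24: fresh scan; Z[24]=1 extend→box=[24,25)
i=25: fresh scan; Z[25]=1 extend→box=[25,26)
i=26: fresh scan; Z[26]=1 extend→box=[26,27)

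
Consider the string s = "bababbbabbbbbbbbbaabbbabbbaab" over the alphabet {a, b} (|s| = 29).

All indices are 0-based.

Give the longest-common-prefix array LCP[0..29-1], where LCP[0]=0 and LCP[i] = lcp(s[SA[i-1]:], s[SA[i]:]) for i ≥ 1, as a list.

sorted suffixes:
  #0 SA[0]=26  'aab'
  #1 SA[1]=17  'aabbbabbbaab'
  #2 SA[2]=27  'ab'
  #3 SA[3]=1  'ababbbabbbbbbbbbaabbbabbbaab'
  #4 SA[4]=22  'abbbaab'
  #5 SA[5]=18  'abbbabbbaab'
  #6 SA[6]=3  'abbbabbbbbbbbbaabbbabbbaab'
  #7 SA[7]=7  'abbbbbbbbbaabbbabbbaab'
  #8 SA[8]=28  'b'
  #9 SA[9]=25  'baab'
  #10 SA[10]=16  'baabbbabbbaab'
  #11 SA[11]=0  'bababbbabbbbbbbbbaabbbabbbaab'
  #12 SA[12]=21  'babbbaab'
  #13 SA[13]=2  'babbbabbbbbbbbbaabbbabbbaab'
  #14 SA[14]=6  'babbbbbbbbbaabbbabbbaab'
  #15 SA[15]=24  'bbaab'
  #16 SA[16]=15  'bbaabbbabbbaab'
  #17 SA[17]=20  'bbabbbaab'
  #18 SA[18]=5  'bbabbbbbbbbbaabbbabbbaab'
  #19 SA[19]=23  'bbbaab'
  #20 SA[20]=14  'bbbaabbbabbbaab'
  #21 SA[21]=19  'bbbabbbaab'
  #22 SA[22]=4  'bbbabbbbbbbbbaabbbabbbaab'
  #23 SA[23]=13  'bbbbaabbbabbbaab'
  #24 SA[24]=12  'bbbbbaabbbabbbaab'
  #25 SA[25]=11  'bbbbbbaabbbabbbaab'
  #26 SA[26]=10  'bbbbbbbaabbbabbbaab'
  #27 SA[27]=9  'bbbbbbbbaabbbabbbaab'
  #28 SA[28]=8  'bbbbbbbbbaabbbabbbaab'

SA = [26, 17, 27, 1, 22, 18, 3, 7, 28, 25, 16, 0, 21, 2, 6, 24, 15, 20, 5, 23, 14, 19, 4, 13, 12, 11, 10, 9, 8]
[i] adj suffixes → lcp
  [1] 26/17 → 3 ('aab')
  [2] 17/27 → 1 ('a')
  [3] 27/1 → 2 ('ab')
  [4] 1/22 → 2 ('ab')
  [5] 22/18 → 5 ('abbba')
  [6] 18/3 → 8 ('abbbabbb')
  [7] 3/7 → 4 ('abbb')
  [8] 7/28 → 0 ('')
  [9] 28/25 → 1 ('b')
  [10] 25/16 → 4 ('baab')
  [11] 16/0 → 2 ('ba')
  [12] 0/21 → 3 ('bab')
  [13] 21/2 → 6 ('babbba')
  [14] 2/6 → 5 ('babbb')
  [15] 6/24 → 1 ('b')
  [16] 24/15 → 5 ('bbaab')
  [17] 15/20 → 3 ('bba')
  [18] 20/5 → 6 ('bbabbb')
  [19] 5/23 → 2 ('bb')
  [20] 23/14 → 6 ('bbbaab')
  [21] 14/19 → 4 ('bbba')
  [22] 19/4 → 7 ('bbbabbb')
  [23] 4/13 → 3 ('bbb')
  [24] 13/12 → 4 ('bbbb')
  [25] 12/11 → 5 ('bbbbb')
  [26] 11/10 → 6 ('bbbbbb')
  [27] 10/9 → 7 ('bbbbbbb')
  [28] 9/8 → 8 ('bbbbbbbb')

[0, 3, 1, 2, 2, 5, 8, 4, 0, 1, 4, 2, 3, 6, 5, 1, 5, 3, 6, 2, 6, 4, 7, 3, 4, 5, 6, 7, 8]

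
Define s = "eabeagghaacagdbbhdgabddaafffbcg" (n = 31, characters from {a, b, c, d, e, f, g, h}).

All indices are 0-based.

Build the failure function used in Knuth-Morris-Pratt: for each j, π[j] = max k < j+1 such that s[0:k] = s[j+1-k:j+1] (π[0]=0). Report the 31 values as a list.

π[0] = 0
j=1 s[j]='a': π[1]=0 (border '')
j=2 s[j]='b': π[2]=0 (border '')
j=3 s[j]='e': π[3]=1 (border 'e')
j=4 s[j]='a': π[4]=2 (border 'ea')
j=5 s[j]='g': k: 2→0; π[5]=0 (border '')
j=6 s[j]='g': π[6]=0 (border '')
j=7 s[j]='h': π[7]=0 (border '')
j=8 s[j]='a': π[8]=0 (border '')
j=9 s[j]='a': π[9]=0 (border '')
j=10 s[j]='c': π[10]=0 (border '')
j=11 s[j]='a': π[11]=0 (border '')
j=12 s[j]='g': π[12]=0 (border '')
j=13 s[j]='d': π[13]=0 (border '')
j=14 s[j]='b': π[14]=0 (border '')
j=15 s[j]='b': π[15]=0 (border '')
j=16 s[j]='h': π[16]=0 (border '')
j=17 s[j]='d': π[17]=0 (border '')
j=18 s[j]='g': π[18]=0 (border '')
j=19 s[j]='a': π[19]=0 (border '')
j=20 s[j]='b': π[20]=0 (border '')
j=21 s[j]='d': π[21]=0 (border '')
j=22 s[j]='d': π[22]=0 (border '')
j=23 s[j]='a': π[23]=0 (border '')
j=24 s[j]='a': π[24]=0 (border '')
j=25 s[j]='f': π[25]=0 (border '')
j=26 s[j]='f': π[26]=0 (border '')
j=27 s[j]='f': π[27]=0 (border '')
j=28 s[j]='b': π[28]=0 (border '')
j=29 s[j]='c': π[29]=0 (border '')
j=30 s[j]='g': π[30]=0 (border '')

[0, 0, 0, 1, 2, 0, 0, 0, 0, 0, 0, 0, 0, 0, 0, 0, 0, 0, 0, 0, 0, 0, 0, 0, 0, 0, 0, 0, 0, 0, 0]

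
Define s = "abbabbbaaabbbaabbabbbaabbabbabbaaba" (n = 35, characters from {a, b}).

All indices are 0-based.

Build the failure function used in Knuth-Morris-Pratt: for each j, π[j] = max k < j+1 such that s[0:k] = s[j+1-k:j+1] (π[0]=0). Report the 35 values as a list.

[0, 0, 0, 1, 2, 3, 0, 1, 1, 1, 2, 3, 0, 1, 1, 2, 3, 4, 5, 6, 7, 8, 9, 2, 3, 4, 5, 6, 4, 5, 6, 4, 1, 2, 1]

π[0] = 0
j=1 s[j]='b': π[1]=0 (border '')
j=2 s[j]='b': π[2]=0 (border '')
j=3 s[j]='a': π[3]=1 (border 'a')
j=4 s[j]='b': π[4]=2 (border 'ab')
j=5 s[j]='b': π[5]=3 (border 'abb')
j=6 s[j]='b': k: 3→0; π[6]=0 (border '')
j=7 s[j]='a': π[7]=1 (border 'a')
j=8 s[j]='a': k: 1→0; π[8]=1 (border 'a')
j=9 s[j]='a': k: 1→0; π[9]=1 (border 'a')
j=10 s[j]='b': π[10]=2 (border 'ab')
j=11 s[j]='b': π[11]=3 (border 'abb')
j=12 s[j]='b': k: 3→0; π[12]=0 (border '')
j=13 s[j]='a': π[13]=1 (border 'a')
j=14 s[j]='a': k: 1→0; π[14]=1 (border 'a')
j=15 s[j]='b': π[15]=2 (border 'ab')
j=16 s[j]='b': π[16]=3 (border 'abb')
j=17 s[j]='a': π[17]=4 (border 'abba')
j=18 s[j]='b': π[18]=5 (border 'abbab')
j=19 s[j]='b': π[19]=6 (border 'abbabb')
j=20 s[j]='b': π[20]=7 (border 'abbabbb')
j=21 s[j]='a': π[21]=8 (border 'abbabbba')
j=22 s[j]='a': π[22]=9 (border 'abbabbbaa')
j=23 s[j]='b': k: 9→1; π[23]=2 (border 'ab')
j=24 s[j]='b': π[24]=3 (border 'abb')
j=25 s[j]='a': π[25]=4 (border 'abba')
j=26 s[j]='b': π[26]=5 (border 'abbab')
j=27 s[j]='b': π[27]=6 (border 'abbabb')
j=28 s[j]='a': k: 6→3; π[28]=4 (border 'abba')
j=29 s[j]='b': π[29]=5 (border 'abbab')
j=30 s[j]='b': π[30]=6 (border 'abbabb')
j=31 s[j]='a': k: 6→3; π[31]=4 (border 'abba')
j=32 s[j]='a': k: 4→1→0; π[32]=1 (border 'a')
j=33 s[j]='b': π[33]=2 (border 'ab')
j=34 s[j]='a': k: 2→0; π[34]=1 (border 'a')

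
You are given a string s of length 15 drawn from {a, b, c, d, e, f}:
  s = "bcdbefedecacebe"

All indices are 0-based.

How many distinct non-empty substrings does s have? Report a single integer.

110

rank→(start, suffix):
  0 → (10, 'acebe')
  1 → (0, 'bcdbefedecacebe')
  2 → (13, 'be')
  3 → (3, 'befedecacebe')
  4 → (9, 'cacebe')
  5 → (1, 'cdbefedecacebe')
  6 → (11, 'cebe')
  7 → (2, 'dbefedecacebe')
  8 → (7, 'decacebe')
  9 → (14, 'e')
  10 → (12, 'ebe')
  11 → (8, 'ecacebe')
  12 → (6, 'edecacebe')
  13 → (4, 'efedecacebe')
  14 → (5, 'fedecacebe')

SA = [10, 0, 13, 3, 9, 1, 11, 2, 7, 14, 12, 8, 6, 4, 5]
rank  pair      lcp
   1  s[10:],s[0:]  0  ''
   2  s[0:],s[13:]  1  'b'
   3  s[13:],s[3:]  2  'be'
   4  s[3:],s[9:]  0  ''
   5  s[9:],s[1:]  1  'c'
   6  s[1:],s[11:]  1  'c'
   7  s[11:],s[2:]  0  ''
   8  s[2:],s[7:]  1  'd'
   9  s[7:],s[14:]  0  ''
  10  s[14:],s[12:]  1  'e'
  11  s[12:],s[8:]  1  'e'
  12  s[8:],s[6:]  1  'e'
  13  s[6:],s[4:]  1  'e'
  14  s[4:],s[5:]  0  ''

n(n+1)/2 = 15·16/2 = 120
Σ LCP = 0 + 0 + 1 + 2 + 0 + 1 + 1 + 0 + 1 + 0 + 1 + 1 + 1 + 1 + 0 = 10
distinct = 120 − 10 = 110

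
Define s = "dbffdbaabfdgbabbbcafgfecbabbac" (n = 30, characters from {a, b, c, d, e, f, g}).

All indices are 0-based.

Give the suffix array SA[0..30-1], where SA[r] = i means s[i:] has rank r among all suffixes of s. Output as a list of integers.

[6, 25, 13, 7, 28, 18, 5, 24, 12, 27, 26, 14, 15, 16, 8, 1, 29, 17, 23, 4, 0, 10, 22, 3, 9, 21, 2, 19, 11, 20]

rank→(start, suffix):
  0 → (6, 'aabfdgbabbbcafgfecbabbac')
  1 → (25, 'abbac')
  2 → (13, 'abbbcafgfecbabbac')
  3 → (7, 'abfdgbabbbcafgfecbabbac')
  4 → (28, 'ac')
  5 → (18, 'afgfecbabbac')
  6 → (5, 'baabfdgbabbbcafgfecbabbac')
  7 → (24, 'babbac')
  8 → (12, 'babbbcafgfecbabbac')
  9 → (27, 'bac')
  10 → (26, 'bbac')
  11 → (14, 'bbbcafgfecbabbac')
  12 → (15, 'bbcafgfecbabbac')
  13 → (16, 'bcafgfecbabbac')
  14 → (8, 'bfdgbabbbcafgfecbabbac')
  15 → (1, 'bffdbaabfdgbabbbcafgfecbabbac')
  16 → (29, 'c')
  17 → (17, 'cafgfecbabbac')
  18 → (23, 'cbabbac')
  19 → (4, 'dbaabfdgbabbbcafgfecbabbac')
  20 → (0, 'dbffdbaabfdgbabbbcafgfecbabbac')
  21 → (10, 'dgbabbbcafgfecbabbac')
  22 → (22, 'ecbabbac')
  23 → (3, 'fdbaabfdgbabbbcafgfecbabbac')
  24 → (9, 'fdgbabbbcafgfecbabbac')
  25 → (21, 'fecbabbac')
  26 → (2, 'ffdbaabfdgbabbbcafgfecbabbac')
  27 → (19, 'fgfecbabbac')
  28 → (11, 'gbabbbcafgfecbabbac')
  29 → (20, 'gfecbabbac')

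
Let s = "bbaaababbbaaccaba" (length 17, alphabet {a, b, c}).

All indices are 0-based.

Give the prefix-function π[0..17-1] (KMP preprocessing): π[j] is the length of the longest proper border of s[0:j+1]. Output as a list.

π[0] = 0
j=1 s[j]='b': π[1]=1 (border 'b')
j=2 s[j]='a': k: 1→0; π[2]=0 (border '')
j=3 s[j]='a': π[3]=0 (border '')
j=4 s[j]='a': π[4]=0 (border '')
j=5 s[j]='b': π[5]=1 (border 'b')
j=6 s[j]='a': k: 1→0; π[6]=0 (border '')
j=7 s[j]='b': π[7]=1 (border 'b')
j=8 s[j]='b': π[8]=2 (border 'bb')
j=9 s[j]='b': k: 2→1; π[9]=2 (border 'bb')
j=10 s[j]='a': π[10]=3 (border 'bba')
j=11 s[j]='a': π[11]=4 (border 'bbaa')
j=12 s[j]='c': k: 4→0; π[12]=0 (border '')
j=13 s[j]='c': π[13]=0 (border '')
j=14 s[j]='a': π[14]=0 (border '')
j=15 s[j]='b': π[15]=1 (border 'b')
j=16 s[j]='a': k: 1→0; π[16]=0 (border '')

[0, 1, 0, 0, 0, 1, 0, 1, 2, 2, 3, 4, 0, 0, 0, 1, 0]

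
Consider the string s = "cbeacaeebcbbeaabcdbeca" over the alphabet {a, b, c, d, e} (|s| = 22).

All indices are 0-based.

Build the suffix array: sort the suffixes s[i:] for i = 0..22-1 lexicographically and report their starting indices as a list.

sorted suffixes:
  #0 SA[0]=21  'a'
  #1 SA[1]=13  'aabcdbeca'
  #2 SA[2]=14  'abcdbeca'
  #3 SA[3]=3  'acaeebcbbeaabcdbeca'
  #4 SA[4]=5  'aeebcbbeaabcdbeca'
  #5 SA[5]=10  'bbeaabcdbeca'
  #6 SA[6]=8  'bcbbeaabcdbeca'
  #7 SA[7]=15  'bcdbeca'
  #8 SA[8]=11  'beaabcdbeca'
  #9 SA[9]=1  'beacaeebcbbeaabcdbeca'
  #10 SA[10]=18  'beca'
  #11 SA[11]=20  'ca'
  #12 SA[12]=4  'caeebcbbeaabcdbeca'
  #13 SA[13]=9  'cbbeaabcdbeca'
  #14 SA[14]=0  'cbeacaeebcbbeaabcdbeca'
  #15 SA[15]=16  'cdbeca'
  #16 SA[16]=17  'dbeca'
  #17 SA[17]=12  'eaabcdbeca'
  #18 SA[18]=2  'eacaeebcbbeaabcdbeca'
  #19 SA[19]=7  'ebcbbeaabcdbeca'
  #20 SA[20]=19  'eca'
  #21 SA[21]=6  'eebcbbeaabcdbeca'

[21, 13, 14, 3, 5, 10, 8, 15, 11, 1, 18, 20, 4, 9, 0, 16, 17, 12, 2, 7, 19, 6]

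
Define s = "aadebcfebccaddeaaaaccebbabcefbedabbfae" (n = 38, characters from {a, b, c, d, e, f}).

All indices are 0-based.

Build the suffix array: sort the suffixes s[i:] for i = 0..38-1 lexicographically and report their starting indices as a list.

[15, 16, 17, 0, 32, 24, 18, 11, 1, 36, 23, 22, 33, 8, 25, 4, 29, 34, 10, 9, 19, 20, 26, 5, 31, 12, 13, 2, 37, 14, 21, 7, 3, 30, 27, 35, 28, 6]

sorted suffixes:
  #0 SA[0]=15  'aaaaccebbabcefbedabbfae'
  #1 SA[1]=16  'aaaccebbabcefbedabbfae'
  #2 SA[2]=17  'aaccebbabcefbedabbfae'
  #3 SA[3]=0  'aadebcfebccaddeaaaaccebbabcefbedabbfae'
  #4 SA[4]=32  'abbfae'
  #5 SA[5]=24  'abcefbedabbfae'
  #6 SA[6]=18  'accebbabcefbedabbfae'
  #7 SA[7]=11  'addeaaaaccebbabcefbedabbfae'
  #8 SA[8]=1  'adebcfebccaddeaaaaccebbabcefbedabbfae'
  #9 SA[9]=36  'ae'
  #10 SA[10]=23  'babcefbedabbfae'
  #11 SA[11]=22  'bbabcefbedabbfae'
  #12 SA[12]=33  'bbfae'
  #13 SA[13]=8  'bccaddeaaaaccebbabcefbedabbfae'
  #14 SA[14]=25  'bcefbedabbfae'
  #15 SA[15]=4  'bcfebccaddeaaaaccebbabcefbedabbfae'
  #16 SA[16]=29  'bedabbfae'
  #17 SA[17]=34  'bfae'
  #18 SA[18]=10  'caddeaaaaccebbabcefbedabbfae'
  #19 SA[19]=9  'ccaddeaaaaccebbabcefbedabbfae'
  #20 SA[20]=19  'ccebbabcefbedabbfae'
  #21 SA[21]=20  'cebbabcefbedabbfae'
  #22 SA[22]=26  'cefbedabbfae'
  #23 SA[23]=5  'cfebccaddeaaaaccebbabcefbedabbfae'
  #24 SA[24]=31  'dabbfae'
  #25 SA[25]=12  'ddeaaaaccebbabcefbedabbfae'
  #26 SA[26]=13  'deaaaaccebbabcefbedabbfae'
  #27 SA[27]=2  'debcfebccaddeaaaaccebbabcefbedabbfae'
  #28 SA[28]=37  'e'
  #29 SA[29]=14  'eaaaaccebbabcefbedabbfae'
  #30 SA[30]=21  'ebbabcefbedabbfae'
  #31 SA[31]=7  'ebccaddeaaaaccebbabcefbedabbfae'
  #32 SA[32]=3  'ebcfebccaddeaaaaccebbabcefbedabbfae'
  #33 SA[33]=30  'edabbfae'
  #34 SA[34]=27  'efbedabbfae'
  #35 SA[35]=35  'fae'
  #36 SA[36]=28  'fbedabbfae'
  #37 SA[37]=6  'febccaddeaaaaccebbabcefbedabbfae'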